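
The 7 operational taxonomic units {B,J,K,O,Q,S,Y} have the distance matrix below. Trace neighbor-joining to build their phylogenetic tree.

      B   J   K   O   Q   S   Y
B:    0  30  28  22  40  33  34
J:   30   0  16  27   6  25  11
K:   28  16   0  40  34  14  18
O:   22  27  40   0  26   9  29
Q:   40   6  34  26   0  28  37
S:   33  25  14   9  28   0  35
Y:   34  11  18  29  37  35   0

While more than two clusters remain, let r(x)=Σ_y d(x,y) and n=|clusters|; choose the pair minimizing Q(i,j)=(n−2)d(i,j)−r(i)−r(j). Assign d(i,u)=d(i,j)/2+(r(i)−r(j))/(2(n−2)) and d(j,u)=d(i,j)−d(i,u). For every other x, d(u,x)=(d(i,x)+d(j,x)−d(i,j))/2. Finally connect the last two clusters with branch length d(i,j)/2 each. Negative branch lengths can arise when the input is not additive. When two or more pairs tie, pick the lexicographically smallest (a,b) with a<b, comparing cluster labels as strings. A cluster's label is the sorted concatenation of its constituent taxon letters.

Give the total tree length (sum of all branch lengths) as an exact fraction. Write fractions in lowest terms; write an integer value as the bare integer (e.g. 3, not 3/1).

iteration 1: select J,Q (d=6, Q=-256); attach at lengths (-13/5, 43/5); label the merged cluster JQ
  updated: d(B,JQ)=32, d(JQ,K)=22, d(JQ,O)=47/2, d(JQ,S)=47/2, d(JQ,Y)=21
iteration 2: select O,S (d=9, Q=-202); attach at lengths (45/8, 27/8); label the merged cluster OS
  updated: d(B,OS)=23, d(JQ,OS)=19, d(K,OS)=45/2, d(OS,Y)=55/2
iteration 3: select B,OS (d=23, Q=-140); attach at lengths (47/3, 22/3); label the merged cluster BOS
  updated: d(BOS,JQ)=14, d(BOS,K)=55/4, d(BOS,Y)=77/4
iteration 4: select BOS,JQ (d=14, Q=-76); attach at lengths (9/2, 19/2); label the merged cluster BJOQS
  updated: d(BJOQS,K)=87/8, d(BJOQS,Y)=105/8
iteration 5: select BJOQS,K (d=87/8, Q=-42); attach at lengths (3, 63/8); label the merged cluster BJKOQS
  updated: d(BJKOQS,Y)=81/8
iteration 6: select BJKOQS,Y (d=81/8); attach at lengths (81/16, 81/16); label the merged cluster BJKOQSY
final tree: ((((B:47/3,(O:45/8,S:27/8):22/3):9/2,(J:-13/5,Q:43/5):19/2):3,K:63/8):81/16,Y:81/16)
total length: 73

73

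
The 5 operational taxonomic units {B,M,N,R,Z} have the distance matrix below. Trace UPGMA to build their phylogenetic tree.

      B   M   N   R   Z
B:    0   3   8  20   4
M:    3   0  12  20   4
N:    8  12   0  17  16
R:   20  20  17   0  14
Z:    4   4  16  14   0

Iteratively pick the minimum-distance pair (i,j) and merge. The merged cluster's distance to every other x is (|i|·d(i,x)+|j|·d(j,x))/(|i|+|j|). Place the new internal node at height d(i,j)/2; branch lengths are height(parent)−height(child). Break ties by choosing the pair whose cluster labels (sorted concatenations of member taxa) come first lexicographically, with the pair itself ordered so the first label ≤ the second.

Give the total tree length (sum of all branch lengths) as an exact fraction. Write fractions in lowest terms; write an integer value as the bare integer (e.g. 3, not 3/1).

step 1: merge (B,M) at d=3; branch lengths B→3/2, M→3/2; new cluster BM
  updated: d(BM,N)=10, d(BM,R)=20, d(BM,Z)=4
step 2: merge (BM,Z) at d=4; branch lengths BM→1/2, Z→2; new cluster BMZ
  updated: d(BMZ,N)=12, d(BMZ,R)=18
step 3: merge (BMZ,N) at d=12; branch lengths BMZ→4, N→6; new cluster BMNZ
  updated: d(BMNZ,R)=71/4
step 4: merge (BMNZ,R) at d=71/4; branch lengths BMNZ→23/8, R→71/8; new cluster BMNRZ
final tree: ((((B:3/2,M:3/2):1/2,Z:2):4,N:6):23/8,R:71/8)
total length: 109/4

109/4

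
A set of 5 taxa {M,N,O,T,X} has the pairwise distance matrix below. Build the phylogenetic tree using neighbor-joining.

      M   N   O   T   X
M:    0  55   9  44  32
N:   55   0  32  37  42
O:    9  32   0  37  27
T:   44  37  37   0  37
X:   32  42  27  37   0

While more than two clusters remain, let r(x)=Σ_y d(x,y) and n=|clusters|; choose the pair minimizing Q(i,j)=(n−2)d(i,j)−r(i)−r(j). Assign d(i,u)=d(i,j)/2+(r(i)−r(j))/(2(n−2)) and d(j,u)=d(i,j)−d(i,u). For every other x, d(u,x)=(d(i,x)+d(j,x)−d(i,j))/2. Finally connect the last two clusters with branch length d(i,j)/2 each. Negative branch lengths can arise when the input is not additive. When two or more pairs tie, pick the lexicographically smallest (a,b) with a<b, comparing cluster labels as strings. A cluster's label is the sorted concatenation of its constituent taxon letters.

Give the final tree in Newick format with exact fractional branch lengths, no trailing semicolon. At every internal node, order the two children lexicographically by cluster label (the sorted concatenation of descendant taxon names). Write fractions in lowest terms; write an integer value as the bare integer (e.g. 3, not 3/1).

((((M:31/3,O:-4/3):23/2,X:27/2):15/2,N:41/2):33/4,T:33/4)

step 1: merge (M,O) at d=9, Q=-218; branch lengths M→31/3, O→-4/3; new cluster MO
  updated: d(MO,N)=39, d(MO,T)=36, d(MO,X)=25
step 2: merge (MO,X) at d=25, Q=-154; branch lengths MO→23/2, X→27/2; new cluster MOX
  updated: d(MOX,N)=28, d(MOX,T)=24
step 3: merge (MOX,N) at d=28, Q=-89; branch lengths MOX→15/2, N→41/2; new cluster MNOX
  updated: d(MNOX,T)=33/2
step 4: merge (MNOX,T) at d=33/2; branch lengths MNOX→33/4, T→33/4; new cluster MNOTX
final tree: ((((M:31/3,O:-4/3):23/2,X:27/2):15/2,N:41/2):33/4,T:33/4)
total length: 157/2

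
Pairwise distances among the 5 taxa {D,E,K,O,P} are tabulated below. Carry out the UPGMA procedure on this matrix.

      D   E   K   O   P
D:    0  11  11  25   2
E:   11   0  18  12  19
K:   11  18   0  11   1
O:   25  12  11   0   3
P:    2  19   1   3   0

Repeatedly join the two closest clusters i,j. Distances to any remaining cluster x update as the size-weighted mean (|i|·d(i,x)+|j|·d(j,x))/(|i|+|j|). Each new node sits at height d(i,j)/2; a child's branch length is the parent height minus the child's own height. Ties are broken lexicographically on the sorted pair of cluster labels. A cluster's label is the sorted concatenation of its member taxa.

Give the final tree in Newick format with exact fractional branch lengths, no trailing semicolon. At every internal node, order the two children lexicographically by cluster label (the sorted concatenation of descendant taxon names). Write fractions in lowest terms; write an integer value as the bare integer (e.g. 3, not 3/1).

step 1: merge (K,P) at d=1; branch lengths K→1/2, P→1/2; new cluster KP
  updated: d(D,KP)=13/2, d(E,KP)=37/2, d(KP,O)=7
step 2: merge (D,KP) at d=13/2; branch lengths D→13/4, KP→11/4; new cluster DKP
  updated: d(DKP,E)=16, d(DKP,O)=13
step 3: merge (E,O) at d=12; branch lengths E→6, O→6; new cluster EO
  updated: d(DKP,EO)=29/2
step 4: merge (DKP,EO) at d=29/2; branch lengths DKP→4, EO→5/4; new cluster DEKOP
final tree: ((D:13/4,(K:1/2,P:1/2):11/4):4,(E:6,O:6):5/4)
total length: 97/4

((D:13/4,(K:1/2,P:1/2):11/4):4,(E:6,O:6):5/4)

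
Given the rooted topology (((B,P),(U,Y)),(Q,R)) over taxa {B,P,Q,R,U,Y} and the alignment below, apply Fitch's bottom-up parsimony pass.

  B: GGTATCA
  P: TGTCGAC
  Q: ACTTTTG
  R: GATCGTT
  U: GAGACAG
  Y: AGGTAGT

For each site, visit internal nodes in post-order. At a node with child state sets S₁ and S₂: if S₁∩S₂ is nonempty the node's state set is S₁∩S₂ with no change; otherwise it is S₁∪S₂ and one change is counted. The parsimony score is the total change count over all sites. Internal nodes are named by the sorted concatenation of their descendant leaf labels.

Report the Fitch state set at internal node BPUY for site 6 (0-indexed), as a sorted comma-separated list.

BP@0: {G} ∪ {T} = {G,T} (union, +1)
UY@0: {G} ∪ {A} = {A,G} (union, +1)
BPUY@0: {G,T} ∩ {A,G} = {G} (intersection, +0)
QR@0: {A} ∪ {G} = {A,G} (union, +1)
BPQRUY@0: {G} ∩ {A,G} = {G} (intersection, +0)
BP@1: {G} ∩ {G} = {G} (intersection, +0)
UY@1: {A} ∪ {G} = {A,G} (union, +1)
BPUY@1: {G} ∩ {A,G} = {G} (intersection, +0)
QR@1: {C} ∪ {A} = {A,C} (union, +1)
BPQRUY@1: {G} ∪ {A,C} = {A,C,G} (union, +1)
BP@2: {T} ∩ {T} = {T} (intersection, +0)
UY@2: {G} ∩ {G} = {G} (intersection, +0)
BPUY@2: {T} ∪ {G} = {G,T} (union, +1)
QR@2: {T} ∩ {T} = {T} (intersection, +0)
BPQRUY@2: {G,T} ∩ {T} = {T} (intersection, +0)
BP@3: {A} ∪ {C} = {A,C} (union, +1)
UY@3: {A} ∪ {T} = {A,T} (union, +1)
BPUY@3: {A,C} ∩ {A,T} = {A} (intersection, +0)
QR@3: {T} ∪ {C} = {C,T} (union, +1)
BPQRUY@3: {A} ∪ {C,T} = {A,C,T} (union, +1)
BP@4: {T} ∪ {G} = {G,T} (union, +1)
UY@4: {C} ∪ {A} = {A,C} (union, +1)
BPUY@4: {G,T} ∪ {A,C} = {A,C,G,T} (union, +1)
QR@4: {T} ∪ {G} = {G,T} (union, +1)
BPQRUY@4: {A,C,G,T} ∩ {G,T} = {G,T} (intersection, +0)
BP@5: {C} ∪ {A} = {A,C} (union, +1)
UY@5: {A} ∪ {G} = {A,G} (union, +1)
BPUY@5: {A,C} ∩ {A,G} = {A} (intersection, +0)
QR@5: {T} ∩ {T} = {T} (intersection, +0)
BPQRUY@5: {A} ∪ {T} = {A,T} (union, +1)
BP@6: {A} ∪ {C} = {A,C} (union, +1)
UY@6: {G} ∪ {T} = {G,T} (union, +1)
BPUY@6: {A,C} ∪ {G,T} = {A,C,G,T} (union, +1)
QR@6: {G} ∪ {T} = {G,T} (union, +1)
BPQRUY@6: {A,C,G,T} ∩ {G,T} = {G,T} (intersection, +0)
per-site changes: [3, 3, 1, 4, 4, 3, 4]; total = 22

A,C,G,T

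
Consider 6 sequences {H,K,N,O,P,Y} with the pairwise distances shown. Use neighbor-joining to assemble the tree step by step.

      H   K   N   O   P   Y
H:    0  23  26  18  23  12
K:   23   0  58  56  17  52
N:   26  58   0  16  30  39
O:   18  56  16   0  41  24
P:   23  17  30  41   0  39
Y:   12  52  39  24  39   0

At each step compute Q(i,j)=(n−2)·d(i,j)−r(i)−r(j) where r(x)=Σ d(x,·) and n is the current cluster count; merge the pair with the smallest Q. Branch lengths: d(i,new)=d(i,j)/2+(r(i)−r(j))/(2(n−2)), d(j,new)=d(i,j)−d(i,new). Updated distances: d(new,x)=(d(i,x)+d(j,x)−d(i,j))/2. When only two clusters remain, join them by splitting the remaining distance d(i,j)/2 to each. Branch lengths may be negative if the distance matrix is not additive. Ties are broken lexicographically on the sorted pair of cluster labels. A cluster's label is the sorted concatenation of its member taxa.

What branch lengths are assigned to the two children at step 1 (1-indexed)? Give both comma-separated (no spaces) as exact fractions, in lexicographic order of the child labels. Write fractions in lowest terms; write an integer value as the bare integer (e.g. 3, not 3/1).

31/2,3/2

iteration 1: select K,P (d=17, Q=-288); attach at lengths (31/2, 3/2); label the merged cluster KP
  updated: d(H,KP)=29/2, d(KP,N)=71/2, d(KP,O)=40, d(KP,Y)=37
iteration 2: select N,O (d=16, Q=-333/2); attach at lengths (133/12, 59/12); label the merged cluster NO
  updated: d(H,NO)=14, d(KP,NO)=119/4, d(NO,Y)=47/2
iteration 3: select H,KP (d=29/2, Q=-371/4); attach at lengths (-47/16, 279/16); label the merged cluster HKP
  updated: d(HKP,NO)=117/8, d(HKP,Y)=69/4
iteration 4: select HKP,NO (d=117/8, Q=-443/8); attach at lengths (67/16, 167/16); label the merged cluster HKNOP
  updated: d(HKNOP,Y)=209/16
iteration 5: select HKNOP,Y (d=209/16); attach at lengths (209/32, 209/32); label the merged cluster HKNOPY
final tree: (((H:-47/16,(K:31/2,P:3/2):279/16):67/16,(N:133/12,O:59/12):167/16):209/32,Y:209/32)
total length: 1203/16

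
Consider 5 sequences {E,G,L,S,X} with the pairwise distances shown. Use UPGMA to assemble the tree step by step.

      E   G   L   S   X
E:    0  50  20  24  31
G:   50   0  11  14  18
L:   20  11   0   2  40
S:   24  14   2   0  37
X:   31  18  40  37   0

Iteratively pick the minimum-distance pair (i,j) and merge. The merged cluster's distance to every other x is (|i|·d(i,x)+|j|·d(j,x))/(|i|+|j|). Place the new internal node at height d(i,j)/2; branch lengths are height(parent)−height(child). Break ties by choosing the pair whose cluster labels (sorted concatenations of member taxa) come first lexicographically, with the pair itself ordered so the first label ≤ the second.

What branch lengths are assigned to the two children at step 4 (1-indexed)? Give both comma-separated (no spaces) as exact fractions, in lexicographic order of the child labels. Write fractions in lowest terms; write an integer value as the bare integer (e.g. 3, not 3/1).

iteration 1: select L,S (d=2); attach at lengths (1, 1); label the merged cluster LS
  updated: d(E,LS)=22, d(G,LS)=25/2, d(LS,X)=77/2
iteration 2: select G,LS (d=25/2); attach at lengths (25/4, 21/4); label the merged cluster GLS
  updated: d(E,GLS)=94/3, d(GLS,X)=95/3
iteration 3: select E,X (d=31); attach at lengths (31/2, 31/2); label the merged cluster EX
  updated: d(EX,GLS)=63/2
iteration 4: select EX,GLS (d=63/2); attach at lengths (1/4, 19/2); label the merged cluster EGLSX
final tree: ((E:31/2,X:31/2):1/4,(G:25/4,(L:1,S:1):21/4):19/2)
total length: 217/4

1/4,19/2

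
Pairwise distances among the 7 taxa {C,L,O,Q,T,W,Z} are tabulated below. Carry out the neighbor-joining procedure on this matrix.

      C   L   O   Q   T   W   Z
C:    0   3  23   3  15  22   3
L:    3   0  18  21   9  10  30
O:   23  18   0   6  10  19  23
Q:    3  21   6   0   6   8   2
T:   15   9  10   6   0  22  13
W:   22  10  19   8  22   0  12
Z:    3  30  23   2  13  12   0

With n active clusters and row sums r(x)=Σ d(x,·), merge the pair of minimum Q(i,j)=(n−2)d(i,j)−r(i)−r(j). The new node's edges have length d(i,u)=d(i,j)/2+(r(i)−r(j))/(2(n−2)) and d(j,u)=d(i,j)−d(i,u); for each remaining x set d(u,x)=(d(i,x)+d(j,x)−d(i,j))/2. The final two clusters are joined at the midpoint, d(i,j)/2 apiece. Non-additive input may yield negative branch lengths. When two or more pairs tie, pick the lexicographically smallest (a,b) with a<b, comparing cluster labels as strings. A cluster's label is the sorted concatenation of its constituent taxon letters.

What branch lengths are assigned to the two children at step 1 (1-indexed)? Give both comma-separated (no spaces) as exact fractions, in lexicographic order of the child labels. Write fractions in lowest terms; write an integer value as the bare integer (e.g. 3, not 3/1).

iteration 1: select C,L (d=3, Q=-145); attach at lengths (-7/10, 37/10); label the merged cluster CL
  updated: d(CL,O)=19, d(CL,Q)=21/2, d(CL,T)=21/2, d(CL,W)=29/2, d(CL,Z)=15
iteration 2: select O,T (d=10, Q=-197/2); attach at lengths (111/16, 49/16); label the merged cluster OT
  updated: d(CL,OT)=39/4, d(OT,Q)=1, d(OT,W)=31/2, d(OT,Z)=13
iteration 3: select CL,OT (d=39/4, Q=-239/4); attach at lengths (53/8, 25/8); label the merged cluster CLOT
  updated: d(CLOT,Q)=7/8, d(CLOT,W)=81/8, d(CLOT,Z)=73/8
iteration 4: select CLOT,W (d=81/8, Q=-30); attach at lengths (41/16, 121/16); label the merged cluster CLOTW
  updated: d(CLOTW,Q)=-5/8, d(CLOTW,Z)=11/2
iteration 5: select CLOTW,Q (d=-5/8, Q=-55/8); attach at lengths (23/16, -33/16); label the merged cluster CLOQTW
  updated: d(CLOQTW,Z)=65/16
iteration 6: select CLOQTW,Z (d=65/16); attach at lengths (65/32, 65/32); label the merged cluster CLOQTWZ
final tree: (((((C:-7/10,L:37/10):53/8,(O:111/16,T:49/16):25/8):41/16,W:121/16):23/16,Q:-33/16):65/32,Z:65/32)
total length: 581/16

-7/10,37/10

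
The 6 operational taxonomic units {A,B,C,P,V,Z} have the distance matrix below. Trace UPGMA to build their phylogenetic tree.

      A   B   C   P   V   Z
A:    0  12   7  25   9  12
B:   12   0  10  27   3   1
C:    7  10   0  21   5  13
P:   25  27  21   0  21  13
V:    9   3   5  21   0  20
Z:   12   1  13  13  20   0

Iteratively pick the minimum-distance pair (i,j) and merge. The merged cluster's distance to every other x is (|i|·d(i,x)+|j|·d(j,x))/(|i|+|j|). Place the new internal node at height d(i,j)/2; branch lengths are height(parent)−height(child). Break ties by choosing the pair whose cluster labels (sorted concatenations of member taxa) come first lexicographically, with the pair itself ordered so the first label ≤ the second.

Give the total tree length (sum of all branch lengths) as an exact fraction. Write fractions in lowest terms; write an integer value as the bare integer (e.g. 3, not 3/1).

step 1: merge (B,Z) at d=1; branch lengths B→1/2, Z→1/2; new cluster BZ
  updated: d(A,BZ)=12, d(BZ,C)=23/2, d(BZ,P)=20, d(BZ,V)=23/2
step 2: merge (C,V) at d=5; branch lengths C→5/2, V→5/2; new cluster CV
  updated: d(A,CV)=8, d(BZ,CV)=23/2, d(CV,P)=21
step 3: merge (A,CV) at d=8; branch lengths A→4, CV→3/2; new cluster ACV
  updated: d(ACV,BZ)=35/3, d(ACV,P)=67/3
step 4: merge (ACV,BZ) at d=35/3; branch lengths ACV→11/6, BZ→16/3; new cluster ABCVZ
  updated: d(ABCVZ,P)=107/5
step 5: merge (ABCVZ,P) at d=107/5; branch lengths ABCVZ→73/15, P→107/10; new cluster ABCPVZ
final tree: (((A:4,(C:5/2,V:5/2):3/2):11/6,(B:1/2,Z:1/2):16/3):73/15,P:107/10)
total length: 1027/30

1027/30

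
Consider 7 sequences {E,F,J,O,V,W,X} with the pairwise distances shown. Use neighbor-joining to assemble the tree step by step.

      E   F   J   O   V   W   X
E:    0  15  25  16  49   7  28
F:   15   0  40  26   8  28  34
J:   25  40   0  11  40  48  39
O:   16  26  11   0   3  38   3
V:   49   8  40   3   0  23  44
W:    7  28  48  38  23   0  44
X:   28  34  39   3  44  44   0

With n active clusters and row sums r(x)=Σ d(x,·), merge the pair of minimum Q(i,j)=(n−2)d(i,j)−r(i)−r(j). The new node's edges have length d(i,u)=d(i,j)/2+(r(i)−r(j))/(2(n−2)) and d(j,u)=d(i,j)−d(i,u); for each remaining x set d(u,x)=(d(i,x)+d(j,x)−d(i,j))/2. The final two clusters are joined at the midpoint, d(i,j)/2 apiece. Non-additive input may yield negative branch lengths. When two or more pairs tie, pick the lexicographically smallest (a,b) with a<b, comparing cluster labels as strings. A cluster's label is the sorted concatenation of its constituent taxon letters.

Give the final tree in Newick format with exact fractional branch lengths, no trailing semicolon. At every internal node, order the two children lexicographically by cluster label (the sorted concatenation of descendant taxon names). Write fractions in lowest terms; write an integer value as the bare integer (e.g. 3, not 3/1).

(((((E:-13/10,W:83/10):95/8,(F:61/16,V:67/16):75/8):109/16,J:273/16):103/16,O:-155/16):203/32,X:203/32)

1. join E+W (d=7, Q=-293) ⇒ EW; edges |E|=-13/10, |W|=83/10
  updated: d(EW,F)=18, d(EW,J)=33, d(EW,O)=47/2, d(EW,V)=65/2, d(EW,X)=65/2
2. join F+V (d=8, Q=-443/2) ⇒ FV; edges |F|=61/16, |V|=67/16
  updated: d(EW,FV)=85/4, d(FV,J)=36, d(FV,O)=21/2, d(FV,X)=35
3. join EW+FV (d=85/4, Q=-597/4) ⇒ EFVW; edges |EW|=95/8, |FV|=75/8
  updated: d(EFVW,J)=191/8, d(EFVW,O)=51/8, d(EFVW,X)=185/8
4. join EFVW+J (d=191/8, Q=-159/2) ⇒ EFJVW; edges |EFVW|=109/16, |J|=273/16
  updated: d(EFJVW,O)=-13/4, d(EFJVW,X)=153/8
5. join EFJVW+O (d=-13/4, Q=-151/8) ⇒ EFJOVW; edges |EFJVW|=103/16, |O|=-155/16
  updated: d(EFJOVW,X)=203/16
6. join EFJOVW+X (d=203/16) ⇒ EFJOVWX; edges |EFJOVW|=203/32, |X|=203/32
final tree: (((((E:-13/10,W:83/10):95/8,(F:61/16,V:67/16):75/8):109/16,J:273/16):103/16,O:-155/16):203/32,X:203/32)
total length: 1113/16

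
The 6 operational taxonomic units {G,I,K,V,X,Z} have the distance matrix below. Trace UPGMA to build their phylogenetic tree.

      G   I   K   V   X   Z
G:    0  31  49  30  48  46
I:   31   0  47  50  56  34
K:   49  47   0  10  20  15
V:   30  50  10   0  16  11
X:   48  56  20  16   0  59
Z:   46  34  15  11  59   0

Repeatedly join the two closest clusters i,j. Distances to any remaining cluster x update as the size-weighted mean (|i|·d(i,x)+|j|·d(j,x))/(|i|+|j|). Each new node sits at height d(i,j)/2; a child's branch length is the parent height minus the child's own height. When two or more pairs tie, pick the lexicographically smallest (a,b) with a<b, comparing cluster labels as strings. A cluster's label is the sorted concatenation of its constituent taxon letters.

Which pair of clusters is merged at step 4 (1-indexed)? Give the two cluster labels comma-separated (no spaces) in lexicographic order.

step 1: merge (K,V) at d=10; branch lengths K→5, V→5; new cluster KV
  updated: d(G,KV)=79/2, d(I,KV)=97/2, d(KV,X)=18, d(KV,Z)=13
step 2: merge (KV,Z) at d=13; branch lengths KV→3/2, Z→13/2; new cluster KVZ
  updated: d(G,KVZ)=125/3, d(I,KVZ)=131/3, d(KVZ,X)=95/3
step 3: merge (G,I) at d=31; branch lengths G→31/2, I→31/2; new cluster GI
  updated: d(GI,KVZ)=128/3, d(GI,X)=52
step 4: merge (KVZ,X) at d=95/3; branch lengths KVZ→28/3, X→95/6; new cluster KVXZ
  updated: d(GI,KVXZ)=45
step 5: merge (GI,KVXZ) at d=45; branch lengths GI→7, KVXZ→20/3; new cluster GIKVXZ
final tree: ((G:31/2,I:31/2):7,(((K:5,V:5):3/2,Z:13/2):28/3,X:95/6):20/3)
total length: 527/6

KVZ,X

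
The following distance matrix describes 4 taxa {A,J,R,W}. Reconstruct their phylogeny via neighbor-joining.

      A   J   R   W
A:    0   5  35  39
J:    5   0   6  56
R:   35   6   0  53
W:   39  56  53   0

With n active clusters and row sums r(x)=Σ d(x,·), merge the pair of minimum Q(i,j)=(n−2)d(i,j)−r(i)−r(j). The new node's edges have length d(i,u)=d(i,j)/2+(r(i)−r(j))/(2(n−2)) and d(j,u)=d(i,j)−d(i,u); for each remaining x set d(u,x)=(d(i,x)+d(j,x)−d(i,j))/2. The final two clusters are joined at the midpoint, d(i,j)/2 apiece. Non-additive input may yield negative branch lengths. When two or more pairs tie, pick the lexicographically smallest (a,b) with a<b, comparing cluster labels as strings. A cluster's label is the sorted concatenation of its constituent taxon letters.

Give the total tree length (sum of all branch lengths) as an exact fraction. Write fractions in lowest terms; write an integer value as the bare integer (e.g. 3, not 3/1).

239/4

step 1: merge (A,W) at d=39, Q=-149; branch lengths A→9/4, W→147/4; new cluster AW
  updated: d(AW,J)=11, d(AW,R)=49/2
step 2: merge (AW,J) at d=11, Q=-83/2; branch lengths AW→59/4, J→-15/4; new cluster AJW
  updated: d(AJW,R)=39/4
step 3: merge (AJW,R) at d=39/4; branch lengths AJW→39/8, R→39/8; new cluster AJRW
final tree: (((A:9/4,W:147/4):59/4,J:-15/4):39/8,R:39/8)
total length: 239/4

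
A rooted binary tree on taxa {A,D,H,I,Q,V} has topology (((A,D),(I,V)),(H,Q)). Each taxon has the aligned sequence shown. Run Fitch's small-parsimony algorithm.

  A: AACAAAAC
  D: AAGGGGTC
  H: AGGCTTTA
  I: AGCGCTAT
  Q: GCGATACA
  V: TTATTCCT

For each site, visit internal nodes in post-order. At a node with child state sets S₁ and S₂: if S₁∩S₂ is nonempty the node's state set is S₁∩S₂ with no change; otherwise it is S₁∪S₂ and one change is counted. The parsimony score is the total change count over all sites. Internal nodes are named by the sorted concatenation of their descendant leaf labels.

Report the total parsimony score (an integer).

AD@0: {A} ∩ {A} = {A} (intersection, +0)
IV@0: {A} ∪ {T} = {A,T} (union, +1)
ADIV@0: {A} ∩ {A,T} = {A} (intersection, +0)
HQ@0: {A} ∪ {G} = {A,G} (union, +1)
ADHIQV@0: {A} ∩ {A,G} = {A} (intersection, +0)
AD@1: {A} ∩ {A} = {A} (intersection, +0)
IV@1: {G} ∪ {T} = {G,T} (union, +1)
ADIV@1: {A} ∪ {G,T} = {A,G,T} (union, +1)
HQ@1: {G} ∪ {C} = {C,G} (union, +1)
ADHIQV@1: {A,G,T} ∩ {C,G} = {G} (intersection, +0)
AD@2: {C} ∪ {G} = {C,G} (union, +1)
IV@2: {C} ∪ {A} = {A,C} (union, +1)
ADIV@2: {C,G} ∩ {A,C} = {C} (intersection, +0)
HQ@2: {G} ∩ {G} = {G} (intersection, +0)
ADHIQV@2: {C} ∪ {G} = {C,G} (union, +1)
AD@3: {A} ∪ {G} = {A,G} (union, +1)
IV@3: {G} ∪ {T} = {G,T} (union, +1)
ADIV@3: {A,G} ∩ {G,T} = {G} (intersection, +0)
HQ@3: {C} ∪ {A} = {A,C} (union, +1)
ADHIQV@3: {G} ∪ {A,C} = {A,C,G} (union, +1)
AD@4: {A} ∪ {G} = {A,G} (union, +1)
IV@4: {C} ∪ {T} = {C,T} (union, +1)
ADIV@4: {A,G} ∪ {C,T} = {A,C,G,T} (union, +1)
HQ@4: {T} ∩ {T} = {T} (intersection, +0)
ADHIQV@4: {A,C,G,T} ∩ {T} = {T} (intersection, +0)
AD@5: {A} ∪ {G} = {A,G} (union, +1)
IV@5: {T} ∪ {C} = {C,T} (union, +1)
ADIV@5: {A,G} ∪ {C,T} = {A,C,G,T} (union, +1)
HQ@5: {T} ∪ {A} = {A,T} (union, +1)
ADHIQV@5: {A,C,G,T} ∩ {A,T} = {A,T} (intersection, +0)
AD@6: {A} ∪ {T} = {A,T} (union, +1)
IV@6: {A} ∪ {C} = {A,C} (union, +1)
ADIV@6: {A,T} ∩ {A,C} = {A} (intersection, +0)
HQ@6: {T} ∪ {C} = {C,T} (union, +1)
ADHIQV@6: {A} ∪ {C,T} = {A,C,T} (union, +1)
AD@7: {C} ∩ {C} = {C} (intersection, +0)
IV@7: {T} ∩ {T} = {T} (intersection, +0)
ADIV@7: {C} ∪ {T} = {C,T} (union, +1)
HQ@7: {A} ∩ {A} = {A} (intersection, +0)
ADHIQV@7: {C,T} ∪ {A} = {A,C,T} (union, +1)
per-site changes: [2, 3, 3, 4, 3, 4, 4, 2]; total = 25

25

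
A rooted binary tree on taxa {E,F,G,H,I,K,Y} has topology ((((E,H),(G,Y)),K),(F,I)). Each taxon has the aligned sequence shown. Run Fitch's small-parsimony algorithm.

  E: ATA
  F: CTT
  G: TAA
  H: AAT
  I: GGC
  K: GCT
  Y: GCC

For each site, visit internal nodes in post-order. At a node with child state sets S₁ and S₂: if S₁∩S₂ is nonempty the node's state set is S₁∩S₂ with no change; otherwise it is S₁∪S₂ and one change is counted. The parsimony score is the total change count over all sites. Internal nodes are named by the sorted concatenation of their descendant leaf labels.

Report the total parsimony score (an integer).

[col 0] EH: children E:{A}, H:{A} ∩→ {A}; cost 0
[col 0] GY: children G:{T}, Y:{G} ∪→ {G,T}; cost 1
[col 0] EGHY: children EH:{A}, GY:{G,T} ∪→ {A,G,T}; cost 1
[col 0] EGHKY: children EGHY:{A,G,T}, K:{G} ∩→ {G}; cost 0
[col 0] FI: children F:{C}, I:{G} ∪→ {C,G}; cost 1
[col 0] EFGHIKY: children EGHKY:{G}, FI:{C,G} ∩→ {G}; cost 0
[col 1] EH: children E:{T}, H:{A} ∪→ {A,T}; cost 1
[col 1] GY: children G:{A}, Y:{C} ∪→ {A,C}; cost 1
[col 1] EGHY: children EH:{A,T}, GY:{A,C} ∩→ {A}; cost 0
[col 1] EGHKY: children EGHY:{A}, K:{C} ∪→ {A,C}; cost 1
[col 1] FI: children F:{T}, I:{G} ∪→ {G,T}; cost 1
[col 1] EFGHIKY: children EGHKY:{A,C}, FI:{G,T} ∪→ {A,C,G,T}; cost 1
[col 2] EH: children E:{A}, H:{T} ∪→ {A,T}; cost 1
[col 2] GY: children G:{A}, Y:{C} ∪→ {A,C}; cost 1
[col 2] EGHY: children EH:{A,T}, GY:{A,C} ∩→ {A}; cost 0
[col 2] EGHKY: children EGHY:{A}, K:{T} ∪→ {A,T}; cost 1
[col 2] FI: children F:{T}, I:{C} ∪→ {C,T}; cost 1
[col 2] EFGHIKY: children EGHKY:{A,T}, FI:{C,T} ∩→ {T}; cost 0
per-site changes: [3, 5, 4]; total = 12

12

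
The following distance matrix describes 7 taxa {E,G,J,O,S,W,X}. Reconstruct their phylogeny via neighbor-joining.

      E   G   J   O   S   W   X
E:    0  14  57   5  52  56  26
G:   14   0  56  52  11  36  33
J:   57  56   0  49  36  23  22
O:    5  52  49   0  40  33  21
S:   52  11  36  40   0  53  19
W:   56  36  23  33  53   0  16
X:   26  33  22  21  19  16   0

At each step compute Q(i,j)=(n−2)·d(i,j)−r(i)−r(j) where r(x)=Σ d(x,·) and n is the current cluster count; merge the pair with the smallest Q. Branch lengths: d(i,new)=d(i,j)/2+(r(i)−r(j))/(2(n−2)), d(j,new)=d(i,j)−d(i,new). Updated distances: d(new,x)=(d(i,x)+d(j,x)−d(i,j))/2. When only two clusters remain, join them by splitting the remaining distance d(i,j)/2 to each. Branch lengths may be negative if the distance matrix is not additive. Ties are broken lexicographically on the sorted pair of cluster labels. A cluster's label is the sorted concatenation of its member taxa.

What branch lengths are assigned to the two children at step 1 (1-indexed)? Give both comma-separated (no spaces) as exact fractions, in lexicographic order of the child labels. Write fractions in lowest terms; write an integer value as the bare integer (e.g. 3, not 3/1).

7/2,3/2

step 1: merge (E,O) at d=5, Q=-385; branch lengths E→7/2, O→3/2; new cluster EO
  updated: d(EO,G)=61/2, d(EO,J)=101/2, d(EO,S)=87/2, d(EO,W)=42, d(EO,X)=21
step 2: merge (G,S) at d=11, Q=-285; branch lengths G→6, S→5; new cluster GS
  updated: d(EO,GS)=63/2, d(GS,J)=81/2, d(GS,W)=39, d(GS,X)=41/2
step 3: merge (J,W) at d=23, Q=-187; branch lengths J→85/6, W→53/6; new cluster JW
  updated: d(EO,JW)=139/4, d(GS,JW)=113/4, d(JW,X)=15/2
step 4: merge (EO,GS) at d=63/2, Q=-209/2; branch lengths EO→35/2, GS→14; new cluster EGOS
  updated: d(EGOS,JW)=63/4, d(EGOS,X)=5
step 5: merge (EGOS,JW) at d=63/4, Q=-113/4; branch lengths EGOS→53/8, JW→73/8; new cluster EGJOSW
  updated: d(EGJOSW,X)=-13/8
step 6: merge (EGJOSW,X) at d=-13/8; branch lengths EGJOSW→-13/16, X→-13/16; new cluster EGJOSWX
final tree: ((((E:7/2,O:3/2):35/2,(G:6,S:5):14):53/8,(J:85/6,W:53/6):73/8):-13/16,X:-13/16)
total length: 677/8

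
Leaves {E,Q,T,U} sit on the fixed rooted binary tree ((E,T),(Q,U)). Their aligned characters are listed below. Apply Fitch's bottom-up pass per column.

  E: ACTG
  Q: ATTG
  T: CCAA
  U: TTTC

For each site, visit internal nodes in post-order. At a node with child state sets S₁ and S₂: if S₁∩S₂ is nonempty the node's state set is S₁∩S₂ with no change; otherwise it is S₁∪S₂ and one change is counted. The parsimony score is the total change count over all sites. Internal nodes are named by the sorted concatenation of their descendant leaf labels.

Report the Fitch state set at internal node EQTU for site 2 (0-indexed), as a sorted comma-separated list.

site 0, node ET: E={A} ∪ T={C} → {A,C} (+1)
site 0, node QU: Q={A} ∪ U={T} → {A,T} (+1)
site 0, node EQTU: ET={A,C} ∩ QU={A,T} → {A} (+0)
site 1, node ET: E={C} ∩ T={C} → {C} (+0)
site 1, node QU: Q={T} ∩ U={T} → {T} (+0)
site 1, node EQTU: ET={C} ∪ QU={T} → {C,T} (+1)
site 2, node ET: E={T} ∪ T={A} → {A,T} (+1)
site 2, node QU: Q={T} ∩ U={T} → {T} (+0)
site 2, node EQTU: ET={A,T} ∩ QU={T} → {T} (+0)
site 3, node ET: E={G} ∪ T={A} → {A,G} (+1)
site 3, node QU: Q={G} ∪ U={C} → {C,G} (+1)
site 3, node EQTU: ET={A,G} ∩ QU={C,G} → {G} (+0)
per-site changes: [2, 1, 1, 2]; total = 6

T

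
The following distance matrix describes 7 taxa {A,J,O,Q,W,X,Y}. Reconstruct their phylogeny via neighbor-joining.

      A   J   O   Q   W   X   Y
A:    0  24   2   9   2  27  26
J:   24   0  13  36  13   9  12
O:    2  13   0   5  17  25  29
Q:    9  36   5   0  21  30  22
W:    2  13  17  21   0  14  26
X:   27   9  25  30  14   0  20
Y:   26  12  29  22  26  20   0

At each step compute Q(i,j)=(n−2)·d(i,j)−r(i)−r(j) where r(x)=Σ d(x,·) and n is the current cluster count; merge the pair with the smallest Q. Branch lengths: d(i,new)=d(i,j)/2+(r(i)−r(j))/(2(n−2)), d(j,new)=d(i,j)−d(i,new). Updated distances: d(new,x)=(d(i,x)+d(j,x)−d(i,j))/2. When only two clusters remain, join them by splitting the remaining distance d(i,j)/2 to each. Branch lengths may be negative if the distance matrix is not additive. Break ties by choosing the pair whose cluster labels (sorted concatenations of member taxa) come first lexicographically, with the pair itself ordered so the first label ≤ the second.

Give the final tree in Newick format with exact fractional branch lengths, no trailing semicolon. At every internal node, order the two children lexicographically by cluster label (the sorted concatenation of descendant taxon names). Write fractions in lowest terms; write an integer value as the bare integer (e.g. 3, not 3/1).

(((((A:9/16,(O:-7/10,Q:57/10):39/16):157/24,W:29/24):143/16,X:103/16):33/16,J:23/16):169/32,Y:169/32)

step 1: merge (O,Q) at d=5, Q=-189; branch lengths O→-7/10, Q→57/10; new cluster OQ
  updated: d(A,OQ)=3, d(J,OQ)=22, d(OQ,W)=33/2, d(OQ,X)=25, d(OQ,Y)=23
step 2: merge (A,OQ) at d=3, Q=-319/2; branch lengths A→9/16, OQ→39/16; new cluster AOQ
  updated: d(AOQ,J)=43/2, d(AOQ,W)=31/4, d(AOQ,X)=49/2, d(AOQ,Y)=23
step 3: merge (AOQ,W) at d=31/4, Q=-457/4; branch lengths AOQ→157/24, W→29/24; new cluster AOQW
  updated: d(AOQW,J)=107/8, d(AOQW,X)=123/8, d(AOQW,Y)=165/8
step 4: merge (AOQW,X) at d=123/8, Q=-63; branch lengths AOQW→143/16, X→103/16; new cluster AOQWX
  updated: d(AOQWX,J)=7/2, d(AOQWX,Y)=101/8
step 5: merge (AOQWX,J) at d=7/2, Q=-225/8; branch lengths AOQWX→33/16, J→23/16; new cluster AJOQWX
  updated: d(AJOQWX,Y)=169/16
step 6: merge (AJOQWX,Y) at d=169/16; branch lengths AJOQWX→169/32, Y→169/32; new cluster AJOQWXY
final tree: (((((A:9/16,(O:-7/10,Q:57/10):39/16):157/24,W:29/24):143/16,X:103/16):33/16,J:23/16):169/32,Y:169/32)
total length: 723/16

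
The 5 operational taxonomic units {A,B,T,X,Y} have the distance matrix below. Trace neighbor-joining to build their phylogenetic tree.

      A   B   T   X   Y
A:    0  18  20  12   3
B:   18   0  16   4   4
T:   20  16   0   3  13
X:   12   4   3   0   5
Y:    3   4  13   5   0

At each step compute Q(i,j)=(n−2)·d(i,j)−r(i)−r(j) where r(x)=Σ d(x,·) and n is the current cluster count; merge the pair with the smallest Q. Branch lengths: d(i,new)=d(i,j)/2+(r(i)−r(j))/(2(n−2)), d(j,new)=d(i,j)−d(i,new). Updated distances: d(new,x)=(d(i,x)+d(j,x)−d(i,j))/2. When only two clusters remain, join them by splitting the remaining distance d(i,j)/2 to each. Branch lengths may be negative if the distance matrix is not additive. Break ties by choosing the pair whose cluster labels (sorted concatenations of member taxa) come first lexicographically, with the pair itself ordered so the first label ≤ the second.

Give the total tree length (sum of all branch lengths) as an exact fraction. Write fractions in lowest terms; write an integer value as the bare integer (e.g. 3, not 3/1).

79/4

1. join A+Y (d=3, Q=-69) ⇒ AY; edges |A|=37/6, |Y|=-19/6
  updated: d(AY,B)=19/2, d(AY,T)=15, d(AY,X)=7
2. join AY+B (d=19/2, Q=-42) ⇒ ABY; edges |AY|=21/4, |B|=17/4
  updated: d(ABY,T)=43/4, d(ABY,X)=3/4
3. join ABY+T (d=43/4, Q=-29/2) ⇒ ABTY; edges |ABY|=17/4, |T|=13/2
  updated: d(ABTY,X)=-7/2
4. join ABTY+X (d=-7/2) ⇒ ABTXY; edges |ABTY|=-7/4, |X|=-7/4
final tree: ((((A:37/6,Y:-19/6):21/4,B:17/4):17/4,T:13/2):-7/4,X:-7/4)
total length: 79/4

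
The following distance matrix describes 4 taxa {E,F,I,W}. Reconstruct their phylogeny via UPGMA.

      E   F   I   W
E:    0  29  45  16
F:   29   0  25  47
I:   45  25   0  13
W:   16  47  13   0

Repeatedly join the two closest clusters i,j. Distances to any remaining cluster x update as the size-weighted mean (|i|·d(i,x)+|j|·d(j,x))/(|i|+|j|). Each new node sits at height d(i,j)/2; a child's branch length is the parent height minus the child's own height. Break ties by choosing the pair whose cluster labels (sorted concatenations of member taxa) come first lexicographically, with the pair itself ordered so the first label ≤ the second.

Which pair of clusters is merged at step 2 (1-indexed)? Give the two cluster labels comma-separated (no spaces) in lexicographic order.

step 1: merge (I,W) at d=13; branch lengths I→13/2, W→13/2; new cluster IW
  updated: d(E,IW)=61/2, d(F,IW)=36
step 2: merge (E,F) at d=29; branch lengths E→29/2, F→29/2; new cluster EF
  updated: d(EF,IW)=133/4
step 3: merge (EF,IW) at d=133/4; branch lengths EF→17/8, IW→81/8; new cluster EFIW
final tree: ((E:29/2,F:29/2):17/8,(I:13/2,W:13/2):81/8)
total length: 217/4

E,F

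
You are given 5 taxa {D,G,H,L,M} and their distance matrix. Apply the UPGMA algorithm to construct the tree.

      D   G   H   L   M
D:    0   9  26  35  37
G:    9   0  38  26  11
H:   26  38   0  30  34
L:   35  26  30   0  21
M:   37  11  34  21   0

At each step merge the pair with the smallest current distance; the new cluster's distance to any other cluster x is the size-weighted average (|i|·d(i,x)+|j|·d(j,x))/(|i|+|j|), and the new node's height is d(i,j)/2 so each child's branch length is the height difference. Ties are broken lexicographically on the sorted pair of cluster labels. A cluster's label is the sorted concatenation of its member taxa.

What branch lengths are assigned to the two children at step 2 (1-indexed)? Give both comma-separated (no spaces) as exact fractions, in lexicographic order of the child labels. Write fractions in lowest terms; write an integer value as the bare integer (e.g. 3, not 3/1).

iteration 1: select D,G (d=9); attach at lengths (9/2, 9/2); label the merged cluster DG
  updated: d(DG,H)=32, d(DG,L)=61/2, d(DG,M)=24
iteration 2: select L,M (d=21); attach at lengths (21/2, 21/2); label the merged cluster LM
  updated: d(DG,LM)=109/4, d(H,LM)=32
iteration 3: select DG,LM (d=109/4); attach at lengths (73/8, 25/8); label the merged cluster DGLM
  updated: d(DGLM,H)=32
iteration 4: select DGLM,H (d=32); attach at lengths (19/8, 16); label the merged cluster DGHLM
final tree: (((D:9/2,G:9/2):73/8,(L:21/2,M:21/2):25/8):19/8,H:16)
total length: 485/8

21/2,21/2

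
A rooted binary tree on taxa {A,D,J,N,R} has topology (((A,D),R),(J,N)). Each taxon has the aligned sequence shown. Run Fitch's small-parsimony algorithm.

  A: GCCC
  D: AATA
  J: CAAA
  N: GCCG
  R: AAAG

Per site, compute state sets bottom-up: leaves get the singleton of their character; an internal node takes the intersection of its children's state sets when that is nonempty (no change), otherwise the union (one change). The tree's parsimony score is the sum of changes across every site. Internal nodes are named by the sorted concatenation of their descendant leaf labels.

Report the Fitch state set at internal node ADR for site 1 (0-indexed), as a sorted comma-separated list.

A

AD@0: {G} ∪ {A} = {A,G} (union, +1)
ADR@0: {A,G} ∩ {A} = {A} (intersection, +0)
JN@0: {C} ∪ {G} = {C,G} (union, +1)
ADJNR@0: {A} ∪ {C,G} = {A,C,G} (union, +1)
AD@1: {C} ∪ {A} = {A,C} (union, +1)
ADR@1: {A,C} ∩ {A} = {A} (intersection, +0)
JN@1: {A} ∪ {C} = {A,C} (union, +1)
ADJNR@1: {A} ∩ {A,C} = {A} (intersection, +0)
AD@2: {C} ∪ {T} = {C,T} (union, +1)
ADR@2: {C,T} ∪ {A} = {A,C,T} (union, +1)
JN@2: {A} ∪ {C} = {A,C} (union, +1)
ADJNR@2: {A,C,T} ∩ {A,C} = {A,C} (intersection, +0)
AD@3: {C} ∪ {A} = {A,C} (union, +1)
ADR@3: {A,C} ∪ {G} = {A,C,G} (union, +1)
JN@3: {A} ∪ {G} = {A,G} (union, +1)
ADJNR@3: {A,C,G} ∩ {A,G} = {A,G} (intersection, +0)
per-site changes: [3, 2, 3, 3]; total = 11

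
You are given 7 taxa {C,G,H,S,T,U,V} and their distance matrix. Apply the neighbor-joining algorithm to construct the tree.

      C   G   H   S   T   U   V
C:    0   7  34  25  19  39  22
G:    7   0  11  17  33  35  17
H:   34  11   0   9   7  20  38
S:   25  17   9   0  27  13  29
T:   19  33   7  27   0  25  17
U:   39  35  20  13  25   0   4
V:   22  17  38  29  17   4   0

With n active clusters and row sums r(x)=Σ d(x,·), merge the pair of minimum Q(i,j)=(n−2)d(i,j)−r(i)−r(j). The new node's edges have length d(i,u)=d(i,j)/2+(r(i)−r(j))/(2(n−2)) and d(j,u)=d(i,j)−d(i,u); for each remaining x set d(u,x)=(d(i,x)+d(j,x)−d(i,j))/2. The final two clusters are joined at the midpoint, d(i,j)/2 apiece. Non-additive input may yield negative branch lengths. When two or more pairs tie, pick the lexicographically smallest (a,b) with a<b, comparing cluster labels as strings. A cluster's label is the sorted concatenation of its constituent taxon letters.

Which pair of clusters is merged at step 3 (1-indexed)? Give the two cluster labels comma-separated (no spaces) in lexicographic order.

iteration 1: select U,V (d=4, Q=-243); attach at lengths (29/10, 11/10); label the merged cluster UV
  updated: d(C,UV)=57/2, d(G,UV)=24, d(H,UV)=27, d(S,UV)=19, d(T,UV)=19
iteration 2: select C,G (d=7, Q=-355/2); attach at lengths (99/16, 13/16); label the merged cluster CG
  updated: d(CG,H)=19, d(CG,S)=35/2, d(CG,T)=45/2, d(CG,UV)=91/4
iteration 3: select H,T (d=7, Q=-233/2); attach at lengths (5/4, 23/4); label the merged cluster HT
  updated: d(CG,HT)=69/4, d(HT,S)=29/2, d(HT,UV)=39/2
iteration 4: select CG,HT (d=69/4, Q=-297/4); attach at lengths (163/16, 113/16); label the merged cluster CGHT
  updated: d(CGHT,S)=59/8, d(CGHT,UV)=25/2
iteration 5: select CGHT,S (d=59/8, Q=-311/8); attach at lengths (7/16, 111/16); label the merged cluster CGHST
  updated: d(CGHST,UV)=193/16
iteration 6: select CGHST,UV (d=193/16); attach at lengths (193/32, 193/32); label the merged cluster CGHSTUV
final tree: ((((C:99/16,G:13/16):163/16,(H:5/4,T:23/4):113/16):7/16,S:111/16):193/32,(U:29/10,V:11/10):193/32)
total length: 875/16

H,T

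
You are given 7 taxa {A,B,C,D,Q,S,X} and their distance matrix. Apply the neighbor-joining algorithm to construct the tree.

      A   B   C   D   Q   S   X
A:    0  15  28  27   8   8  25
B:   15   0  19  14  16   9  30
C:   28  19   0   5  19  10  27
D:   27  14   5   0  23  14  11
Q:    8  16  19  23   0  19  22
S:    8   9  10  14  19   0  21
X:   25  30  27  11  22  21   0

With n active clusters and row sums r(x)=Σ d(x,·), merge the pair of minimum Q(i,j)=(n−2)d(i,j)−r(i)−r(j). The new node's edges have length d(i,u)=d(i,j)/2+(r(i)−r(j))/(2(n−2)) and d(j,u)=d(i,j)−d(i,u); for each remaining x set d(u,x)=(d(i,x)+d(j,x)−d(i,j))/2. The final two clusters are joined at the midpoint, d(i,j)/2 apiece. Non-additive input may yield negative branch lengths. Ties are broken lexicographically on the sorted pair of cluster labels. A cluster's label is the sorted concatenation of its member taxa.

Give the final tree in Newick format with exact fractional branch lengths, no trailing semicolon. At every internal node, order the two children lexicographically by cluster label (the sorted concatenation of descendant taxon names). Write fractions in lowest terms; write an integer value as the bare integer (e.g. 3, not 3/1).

iteration 1: select A,Q (d=8, Q=-178); attach at lengths (22/5, 18/5); label the merged cluster AQ
  updated: d(AQ,B)=23/2, d(AQ,C)=39/2, d(AQ,D)=21, d(AQ,S)=19/2, d(AQ,X)=39/2
iteration 2: select D,X (d=11, Q=-259/2); attach at lengths (1/16, 175/16); label the merged cluster DX
  updated: d(AQ,DX)=59/4, d(B,DX)=33/2, d(C,DX)=21/2, d(DX,S)=12
iteration 3: select C,DX (d=21/2, Q=-325/4); attach at lengths (49/8, 35/8); label the merged cluster CDX
  updated: d(AQ,CDX)=95/8, d(B,CDX)=25/2, d(CDX,S)=23/4
iteration 4: select AQ,B (d=23/2, Q=-343/8); attach at lengths (183/32, 185/32); label the merged cluster ABQ
  updated: d(ABQ,CDX)=103/16, d(ABQ,S)=7/2
iteration 5: select ABQ,CDX (d=103/16, Q=-251/16); attach at lengths (67/32, 139/32); label the merged cluster ABCDQX
  updated: d(ABCDQX,S)=45/32
iteration 6: select ABCDQX,S (d=45/32); attach at lengths (45/64, 45/64); label the merged cluster ABCDQSX
final tree: ((((A:22/5,Q:18/5):183/32,B:185/32):67/32,(C:49/8,(D:1/16,X:175/16):35/8):139/32):45/64,S:45/64)
total length: 1563/32

((((A:22/5,Q:18/5):183/32,B:185/32):67/32,(C:49/8,(D:1/16,X:175/16):35/8):139/32):45/64,S:45/64)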